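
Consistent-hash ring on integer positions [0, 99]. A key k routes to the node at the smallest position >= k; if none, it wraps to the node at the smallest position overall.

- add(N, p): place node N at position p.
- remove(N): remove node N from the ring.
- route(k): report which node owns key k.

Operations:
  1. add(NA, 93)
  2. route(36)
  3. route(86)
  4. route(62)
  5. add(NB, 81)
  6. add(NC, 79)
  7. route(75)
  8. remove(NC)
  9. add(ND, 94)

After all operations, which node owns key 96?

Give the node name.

Answer: NB

Derivation:
Op 1: add NA@93 -> ring=[93:NA]
Op 2: route key 36: smallest pos >= 36 is 93 -> NA
Op 3: route key 86: smallest pos >= 86 is 93 -> NA
Op 4: route key 62: smallest pos >= 62 is 93 -> NA
Op 5: add NB@81 -> ring=[81:NB,93:NA]
Op 6: add NC@79 -> ring=[79:NC,81:NB,93:NA]
Op 7: route key 75: smallest pos >= 75 is 79 -> NC
Op 8: remove NC -> ring=[81:NB,93:NA]
Op 9: add ND@94 -> ring=[81:NB,93:NA,94:ND]
Final route key 96: none >= 96, wrap to smallest pos 81 -> NB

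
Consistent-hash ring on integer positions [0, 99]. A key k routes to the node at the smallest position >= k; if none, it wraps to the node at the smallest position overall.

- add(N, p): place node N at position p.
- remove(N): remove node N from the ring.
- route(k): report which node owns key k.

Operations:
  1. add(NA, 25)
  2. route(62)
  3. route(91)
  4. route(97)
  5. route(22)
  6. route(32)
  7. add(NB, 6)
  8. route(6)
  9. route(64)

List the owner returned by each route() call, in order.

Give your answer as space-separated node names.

Op 1: add NA@25 -> ring=[25:NA]
Op 2: route key 62: none >= 62, wrap to smallest pos 25 -> NA
Op 3: route key 91: none >= 91, wrap to smallest pos 25 -> NA
Op 4: route key 97: none >= 97, wrap to smallest pos 25 -> NA
Op 5: route key 22: smallest pos >= 22 is 25 -> NA
Op 6: route key 32: none >= 32, wrap to smallest pos 25 -> NA
Op 7: add NB@6 -> ring=[6:NB,25:NA]
Op 8: route key 6: smallest pos >= 6 is 6 -> NB
Op 9: route key 64: none >= 64, wrap to smallest pos 6 -> NB

Answer: NA NA NA NA NA NB NB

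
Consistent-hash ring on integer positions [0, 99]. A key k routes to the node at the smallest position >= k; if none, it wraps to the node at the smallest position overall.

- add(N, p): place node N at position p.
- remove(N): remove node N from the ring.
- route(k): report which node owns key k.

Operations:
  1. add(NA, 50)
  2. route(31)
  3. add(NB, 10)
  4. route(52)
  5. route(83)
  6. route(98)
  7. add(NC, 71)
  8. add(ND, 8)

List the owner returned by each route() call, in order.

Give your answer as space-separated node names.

Op 1: add NA@50 -> ring=[50:NA]
Op 2: route key 31: smallest pos >= 31 is 50 -> NA
Op 3: add NB@10 -> ring=[10:NB,50:NA]
Op 4: route key 52: none >= 52, wrap to smallest pos 10 -> NB
Op 5: route key 83: none >= 83, wrap to smallest pos 10 -> NB
Op 6: route key 98: none >= 98, wrap to smallest pos 10 -> NB
Op 7: add NC@71 -> ring=[10:NB,50:NA,71:NC]
Op 8: add ND@8 -> ring=[8:ND,10:NB,50:NA,71:NC]

Answer: NA NB NB NB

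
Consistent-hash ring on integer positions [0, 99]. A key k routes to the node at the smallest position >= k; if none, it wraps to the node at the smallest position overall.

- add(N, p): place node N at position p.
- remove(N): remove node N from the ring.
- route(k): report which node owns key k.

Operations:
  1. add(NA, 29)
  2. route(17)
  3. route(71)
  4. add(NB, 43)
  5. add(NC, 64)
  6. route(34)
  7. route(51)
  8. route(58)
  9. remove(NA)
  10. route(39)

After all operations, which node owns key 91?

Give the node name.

Op 1: add NA@29 -> ring=[29:NA]
Op 2: route key 17: smallest pos >= 17 is 29 -> NA
Op 3: route key 71: none >= 71, wrap to smallest pos 29 -> NA
Op 4: add NB@43 -> ring=[29:NA,43:NB]
Op 5: add NC@64 -> ring=[29:NA,43:NB,64:NC]
Op 6: route key 34: smallest pos >= 34 is 43 -> NB
Op 7: route key 51: smallest pos >= 51 is 64 -> NC
Op 8: route key 58: smallest pos >= 58 is 64 -> NC
Op 9: remove NA -> ring=[43:NB,64:NC]
Op 10: route key 39: smallest pos >= 39 is 43 -> NB
Final route key 91: none >= 91, wrap to smallest pos 43 -> NB

Answer: NB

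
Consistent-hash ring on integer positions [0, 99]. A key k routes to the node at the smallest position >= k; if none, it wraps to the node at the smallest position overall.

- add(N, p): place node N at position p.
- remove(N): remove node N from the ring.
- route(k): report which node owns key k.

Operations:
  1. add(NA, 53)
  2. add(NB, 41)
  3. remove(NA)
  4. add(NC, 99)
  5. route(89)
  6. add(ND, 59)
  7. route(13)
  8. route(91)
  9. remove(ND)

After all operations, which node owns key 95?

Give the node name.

Answer: NC

Derivation:
Op 1: add NA@53 -> ring=[53:NA]
Op 2: add NB@41 -> ring=[41:NB,53:NA]
Op 3: remove NA -> ring=[41:NB]
Op 4: add NC@99 -> ring=[41:NB,99:NC]
Op 5: route key 89: smallest pos >= 89 is 99 -> NC
Op 6: add ND@59 -> ring=[41:NB,59:ND,99:NC]
Op 7: route key 13: smallest pos >= 13 is 41 -> NB
Op 8: route key 91: smallest pos >= 91 is 99 -> NC
Op 9: remove ND -> ring=[41:NB,99:NC]
Final route key 95: smallest pos >= 95 is 99 -> NC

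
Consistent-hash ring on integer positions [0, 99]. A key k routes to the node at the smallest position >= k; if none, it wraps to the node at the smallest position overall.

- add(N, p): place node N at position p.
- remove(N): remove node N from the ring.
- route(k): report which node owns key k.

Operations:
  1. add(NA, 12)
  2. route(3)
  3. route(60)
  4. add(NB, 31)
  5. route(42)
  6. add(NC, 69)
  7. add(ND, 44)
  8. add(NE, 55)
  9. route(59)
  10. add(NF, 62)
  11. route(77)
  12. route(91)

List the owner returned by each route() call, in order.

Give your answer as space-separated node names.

Answer: NA NA NA NC NA NA

Derivation:
Op 1: add NA@12 -> ring=[12:NA]
Op 2: route key 3: smallest pos >= 3 is 12 -> NA
Op 3: route key 60: none >= 60, wrap to smallest pos 12 -> NA
Op 4: add NB@31 -> ring=[12:NA,31:NB]
Op 5: route key 42: none >= 42, wrap to smallest pos 12 -> NA
Op 6: add NC@69 -> ring=[12:NA,31:NB,69:NC]
Op 7: add ND@44 -> ring=[12:NA,31:NB,44:ND,69:NC]
Op 8: add NE@55 -> ring=[12:NA,31:NB,44:ND,55:NE,69:NC]
Op 9: route key 59: smallest pos >= 59 is 69 -> NC
Op 10: add NF@62 -> ring=[12:NA,31:NB,44:ND,55:NE,62:NF,69:NC]
Op 11: route key 77: none >= 77, wrap to smallest pos 12 -> NA
Op 12: route key 91: none >= 91, wrap to smallest pos 12 -> NA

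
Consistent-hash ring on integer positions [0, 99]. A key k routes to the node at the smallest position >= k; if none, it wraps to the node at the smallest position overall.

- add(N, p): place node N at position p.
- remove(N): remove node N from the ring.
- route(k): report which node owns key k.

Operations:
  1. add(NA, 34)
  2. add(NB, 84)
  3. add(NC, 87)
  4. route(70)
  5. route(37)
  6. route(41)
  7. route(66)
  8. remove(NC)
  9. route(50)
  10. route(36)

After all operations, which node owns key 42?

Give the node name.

Answer: NB

Derivation:
Op 1: add NA@34 -> ring=[34:NA]
Op 2: add NB@84 -> ring=[34:NA,84:NB]
Op 3: add NC@87 -> ring=[34:NA,84:NB,87:NC]
Op 4: route key 70: smallest pos >= 70 is 84 -> NB
Op 5: route key 37: smallest pos >= 37 is 84 -> NB
Op 6: route key 41: smallest pos >= 41 is 84 -> NB
Op 7: route key 66: smallest pos >= 66 is 84 -> NB
Op 8: remove NC -> ring=[34:NA,84:NB]
Op 9: route key 50: smallest pos >= 50 is 84 -> NB
Op 10: route key 36: smallest pos >= 36 is 84 -> NB
Final route key 42: smallest pos >= 42 is 84 -> NB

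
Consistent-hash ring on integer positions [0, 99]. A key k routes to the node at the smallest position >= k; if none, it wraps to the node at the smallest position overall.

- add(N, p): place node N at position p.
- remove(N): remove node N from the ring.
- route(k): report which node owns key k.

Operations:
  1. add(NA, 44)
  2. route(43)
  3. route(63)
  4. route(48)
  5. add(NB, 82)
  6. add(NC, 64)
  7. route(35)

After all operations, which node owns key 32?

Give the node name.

Answer: NA

Derivation:
Op 1: add NA@44 -> ring=[44:NA]
Op 2: route key 43: smallest pos >= 43 is 44 -> NA
Op 3: route key 63: none >= 63, wrap to smallest pos 44 -> NA
Op 4: route key 48: none >= 48, wrap to smallest pos 44 -> NA
Op 5: add NB@82 -> ring=[44:NA,82:NB]
Op 6: add NC@64 -> ring=[44:NA,64:NC,82:NB]
Op 7: route key 35: smallest pos >= 35 is 44 -> NA
Final route key 32: smallest pos >= 32 is 44 -> NA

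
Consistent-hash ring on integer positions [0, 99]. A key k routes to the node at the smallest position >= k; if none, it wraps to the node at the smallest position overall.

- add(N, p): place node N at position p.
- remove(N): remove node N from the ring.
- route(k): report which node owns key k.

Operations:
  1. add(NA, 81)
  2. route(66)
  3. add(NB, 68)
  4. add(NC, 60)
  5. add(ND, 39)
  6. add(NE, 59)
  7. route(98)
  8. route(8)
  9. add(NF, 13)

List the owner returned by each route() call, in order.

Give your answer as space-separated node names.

Answer: NA ND ND

Derivation:
Op 1: add NA@81 -> ring=[81:NA]
Op 2: route key 66: smallest pos >= 66 is 81 -> NA
Op 3: add NB@68 -> ring=[68:NB,81:NA]
Op 4: add NC@60 -> ring=[60:NC,68:NB,81:NA]
Op 5: add ND@39 -> ring=[39:ND,60:NC,68:NB,81:NA]
Op 6: add NE@59 -> ring=[39:ND,59:NE,60:NC,68:NB,81:NA]
Op 7: route key 98: none >= 98, wrap to smallest pos 39 -> ND
Op 8: route key 8: smallest pos >= 8 is 39 -> ND
Op 9: add NF@13 -> ring=[13:NF,39:ND,59:NE,60:NC,68:NB,81:NA]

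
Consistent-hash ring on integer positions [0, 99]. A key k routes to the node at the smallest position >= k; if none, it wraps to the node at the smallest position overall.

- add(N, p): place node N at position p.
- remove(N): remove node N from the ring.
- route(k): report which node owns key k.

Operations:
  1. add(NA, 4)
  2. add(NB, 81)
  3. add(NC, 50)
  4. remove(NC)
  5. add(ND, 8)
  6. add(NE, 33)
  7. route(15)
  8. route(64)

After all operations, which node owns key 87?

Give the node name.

Op 1: add NA@4 -> ring=[4:NA]
Op 2: add NB@81 -> ring=[4:NA,81:NB]
Op 3: add NC@50 -> ring=[4:NA,50:NC,81:NB]
Op 4: remove NC -> ring=[4:NA,81:NB]
Op 5: add ND@8 -> ring=[4:NA,8:ND,81:NB]
Op 6: add NE@33 -> ring=[4:NA,8:ND,33:NE,81:NB]
Op 7: route key 15: smallest pos >= 15 is 33 -> NE
Op 8: route key 64: smallest pos >= 64 is 81 -> NB
Final route key 87: none >= 87, wrap to smallest pos 4 -> NA

Answer: NA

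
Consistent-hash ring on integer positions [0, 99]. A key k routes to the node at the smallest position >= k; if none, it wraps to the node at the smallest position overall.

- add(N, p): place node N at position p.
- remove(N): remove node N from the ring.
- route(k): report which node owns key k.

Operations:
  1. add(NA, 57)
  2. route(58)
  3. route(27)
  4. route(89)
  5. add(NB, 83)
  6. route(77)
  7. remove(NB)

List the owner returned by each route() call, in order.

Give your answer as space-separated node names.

Answer: NA NA NA NB

Derivation:
Op 1: add NA@57 -> ring=[57:NA]
Op 2: route key 58: none >= 58, wrap to smallest pos 57 -> NA
Op 3: route key 27: smallest pos >= 27 is 57 -> NA
Op 4: route key 89: none >= 89, wrap to smallest pos 57 -> NA
Op 5: add NB@83 -> ring=[57:NA,83:NB]
Op 6: route key 77: smallest pos >= 77 is 83 -> NB
Op 7: remove NB -> ring=[57:NA]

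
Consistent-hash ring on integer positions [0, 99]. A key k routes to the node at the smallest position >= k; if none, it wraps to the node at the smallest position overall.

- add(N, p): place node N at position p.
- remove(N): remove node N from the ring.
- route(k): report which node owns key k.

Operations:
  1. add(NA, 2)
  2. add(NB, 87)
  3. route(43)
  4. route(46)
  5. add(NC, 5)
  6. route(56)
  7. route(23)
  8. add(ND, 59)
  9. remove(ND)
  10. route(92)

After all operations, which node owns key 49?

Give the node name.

Op 1: add NA@2 -> ring=[2:NA]
Op 2: add NB@87 -> ring=[2:NA,87:NB]
Op 3: route key 43: smallest pos >= 43 is 87 -> NB
Op 4: route key 46: smallest pos >= 46 is 87 -> NB
Op 5: add NC@5 -> ring=[2:NA,5:NC,87:NB]
Op 6: route key 56: smallest pos >= 56 is 87 -> NB
Op 7: route key 23: smallest pos >= 23 is 87 -> NB
Op 8: add ND@59 -> ring=[2:NA,5:NC,59:ND,87:NB]
Op 9: remove ND -> ring=[2:NA,5:NC,87:NB]
Op 10: route key 92: none >= 92, wrap to smallest pos 2 -> NA
Final route key 49: smallest pos >= 49 is 87 -> NB

Answer: NB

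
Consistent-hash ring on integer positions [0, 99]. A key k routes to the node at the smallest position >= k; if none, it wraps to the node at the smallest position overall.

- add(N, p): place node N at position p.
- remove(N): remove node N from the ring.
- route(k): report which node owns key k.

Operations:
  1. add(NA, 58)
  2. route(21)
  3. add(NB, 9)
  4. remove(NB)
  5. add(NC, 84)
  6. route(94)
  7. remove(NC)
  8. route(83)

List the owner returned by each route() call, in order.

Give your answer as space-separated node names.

Op 1: add NA@58 -> ring=[58:NA]
Op 2: route key 21: smallest pos >= 21 is 58 -> NA
Op 3: add NB@9 -> ring=[9:NB,58:NA]
Op 4: remove NB -> ring=[58:NA]
Op 5: add NC@84 -> ring=[58:NA,84:NC]
Op 6: route key 94: none >= 94, wrap to smallest pos 58 -> NA
Op 7: remove NC -> ring=[58:NA]
Op 8: route key 83: none >= 83, wrap to smallest pos 58 -> NA

Answer: NA NA NA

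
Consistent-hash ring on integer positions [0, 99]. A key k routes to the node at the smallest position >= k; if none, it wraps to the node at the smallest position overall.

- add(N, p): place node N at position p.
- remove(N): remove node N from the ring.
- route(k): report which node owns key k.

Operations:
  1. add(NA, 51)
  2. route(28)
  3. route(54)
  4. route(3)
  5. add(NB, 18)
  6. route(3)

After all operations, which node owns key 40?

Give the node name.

Answer: NA

Derivation:
Op 1: add NA@51 -> ring=[51:NA]
Op 2: route key 28: smallest pos >= 28 is 51 -> NA
Op 3: route key 54: none >= 54, wrap to smallest pos 51 -> NA
Op 4: route key 3: smallest pos >= 3 is 51 -> NA
Op 5: add NB@18 -> ring=[18:NB,51:NA]
Op 6: route key 3: smallest pos >= 3 is 18 -> NB
Final route key 40: smallest pos >= 40 is 51 -> NA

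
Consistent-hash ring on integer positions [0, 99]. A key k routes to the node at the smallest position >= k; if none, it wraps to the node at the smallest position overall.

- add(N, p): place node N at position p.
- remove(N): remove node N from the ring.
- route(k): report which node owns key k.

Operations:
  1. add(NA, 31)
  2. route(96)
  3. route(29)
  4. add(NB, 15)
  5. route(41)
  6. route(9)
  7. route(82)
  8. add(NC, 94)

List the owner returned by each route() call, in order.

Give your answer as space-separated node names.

Answer: NA NA NB NB NB

Derivation:
Op 1: add NA@31 -> ring=[31:NA]
Op 2: route key 96: none >= 96, wrap to smallest pos 31 -> NA
Op 3: route key 29: smallest pos >= 29 is 31 -> NA
Op 4: add NB@15 -> ring=[15:NB,31:NA]
Op 5: route key 41: none >= 41, wrap to smallest pos 15 -> NB
Op 6: route key 9: smallest pos >= 9 is 15 -> NB
Op 7: route key 82: none >= 82, wrap to smallest pos 15 -> NB
Op 8: add NC@94 -> ring=[15:NB,31:NA,94:NC]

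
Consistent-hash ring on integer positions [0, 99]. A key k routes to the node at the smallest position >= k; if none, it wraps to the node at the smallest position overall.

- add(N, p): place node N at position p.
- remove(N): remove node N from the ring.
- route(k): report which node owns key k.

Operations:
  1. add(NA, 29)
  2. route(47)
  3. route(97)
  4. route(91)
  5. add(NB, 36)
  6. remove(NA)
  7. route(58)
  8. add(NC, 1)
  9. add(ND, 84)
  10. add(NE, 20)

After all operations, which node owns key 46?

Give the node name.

Answer: ND

Derivation:
Op 1: add NA@29 -> ring=[29:NA]
Op 2: route key 47: none >= 47, wrap to smallest pos 29 -> NA
Op 3: route key 97: none >= 97, wrap to smallest pos 29 -> NA
Op 4: route key 91: none >= 91, wrap to smallest pos 29 -> NA
Op 5: add NB@36 -> ring=[29:NA,36:NB]
Op 6: remove NA -> ring=[36:NB]
Op 7: route key 58: none >= 58, wrap to smallest pos 36 -> NB
Op 8: add NC@1 -> ring=[1:NC,36:NB]
Op 9: add ND@84 -> ring=[1:NC,36:NB,84:ND]
Op 10: add NE@20 -> ring=[1:NC,20:NE,36:NB,84:ND]
Final route key 46: smallest pos >= 46 is 84 -> ND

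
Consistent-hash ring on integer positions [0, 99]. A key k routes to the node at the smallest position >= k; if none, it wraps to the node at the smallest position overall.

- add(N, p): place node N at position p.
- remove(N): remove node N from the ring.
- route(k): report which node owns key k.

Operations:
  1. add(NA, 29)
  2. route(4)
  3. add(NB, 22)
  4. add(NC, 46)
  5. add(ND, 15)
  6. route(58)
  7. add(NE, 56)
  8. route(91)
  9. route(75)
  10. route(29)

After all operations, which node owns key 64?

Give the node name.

Answer: ND

Derivation:
Op 1: add NA@29 -> ring=[29:NA]
Op 2: route key 4: smallest pos >= 4 is 29 -> NA
Op 3: add NB@22 -> ring=[22:NB,29:NA]
Op 4: add NC@46 -> ring=[22:NB,29:NA,46:NC]
Op 5: add ND@15 -> ring=[15:ND,22:NB,29:NA,46:NC]
Op 6: route key 58: none >= 58, wrap to smallest pos 15 -> ND
Op 7: add NE@56 -> ring=[15:ND,22:NB,29:NA,46:NC,56:NE]
Op 8: route key 91: none >= 91, wrap to smallest pos 15 -> ND
Op 9: route key 75: none >= 75, wrap to smallest pos 15 -> ND
Op 10: route key 29: smallest pos >= 29 is 29 -> NA
Final route key 64: none >= 64, wrap to smallest pos 15 -> ND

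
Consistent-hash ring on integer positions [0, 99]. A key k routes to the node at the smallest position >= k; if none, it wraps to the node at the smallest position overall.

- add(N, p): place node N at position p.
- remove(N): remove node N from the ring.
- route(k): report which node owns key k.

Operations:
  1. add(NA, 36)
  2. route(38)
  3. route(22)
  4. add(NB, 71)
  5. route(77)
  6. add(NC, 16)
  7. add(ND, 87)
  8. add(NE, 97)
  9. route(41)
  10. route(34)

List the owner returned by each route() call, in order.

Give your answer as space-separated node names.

Op 1: add NA@36 -> ring=[36:NA]
Op 2: route key 38: none >= 38, wrap to smallest pos 36 -> NA
Op 3: route key 22: smallest pos >= 22 is 36 -> NA
Op 4: add NB@71 -> ring=[36:NA,71:NB]
Op 5: route key 77: none >= 77, wrap to smallest pos 36 -> NA
Op 6: add NC@16 -> ring=[16:NC,36:NA,71:NB]
Op 7: add ND@87 -> ring=[16:NC,36:NA,71:NB,87:ND]
Op 8: add NE@97 -> ring=[16:NC,36:NA,71:NB,87:ND,97:NE]
Op 9: route key 41: smallest pos >= 41 is 71 -> NB
Op 10: route key 34: smallest pos >= 34 is 36 -> NA

Answer: NA NA NA NB NA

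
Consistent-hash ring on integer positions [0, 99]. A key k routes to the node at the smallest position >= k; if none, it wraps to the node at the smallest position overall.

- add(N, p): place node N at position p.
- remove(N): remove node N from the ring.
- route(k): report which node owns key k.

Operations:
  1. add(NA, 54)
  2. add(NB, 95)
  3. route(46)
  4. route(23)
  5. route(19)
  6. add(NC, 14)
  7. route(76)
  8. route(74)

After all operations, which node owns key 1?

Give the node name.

Answer: NC

Derivation:
Op 1: add NA@54 -> ring=[54:NA]
Op 2: add NB@95 -> ring=[54:NA,95:NB]
Op 3: route key 46: smallest pos >= 46 is 54 -> NA
Op 4: route key 23: smallest pos >= 23 is 54 -> NA
Op 5: route key 19: smallest pos >= 19 is 54 -> NA
Op 6: add NC@14 -> ring=[14:NC,54:NA,95:NB]
Op 7: route key 76: smallest pos >= 76 is 95 -> NB
Op 8: route key 74: smallest pos >= 74 is 95 -> NB
Final route key 1: smallest pos >= 1 is 14 -> NC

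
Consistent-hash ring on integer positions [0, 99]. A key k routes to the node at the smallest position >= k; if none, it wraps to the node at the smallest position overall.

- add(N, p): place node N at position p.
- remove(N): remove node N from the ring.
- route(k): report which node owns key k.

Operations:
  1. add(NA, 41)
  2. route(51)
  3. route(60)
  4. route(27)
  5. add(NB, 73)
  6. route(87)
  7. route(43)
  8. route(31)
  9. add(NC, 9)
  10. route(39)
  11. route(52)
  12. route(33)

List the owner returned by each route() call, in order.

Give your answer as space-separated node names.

Answer: NA NA NA NA NB NA NA NB NA

Derivation:
Op 1: add NA@41 -> ring=[41:NA]
Op 2: route key 51: none >= 51, wrap to smallest pos 41 -> NA
Op 3: route key 60: none >= 60, wrap to smallest pos 41 -> NA
Op 4: route key 27: smallest pos >= 27 is 41 -> NA
Op 5: add NB@73 -> ring=[41:NA,73:NB]
Op 6: route key 87: none >= 87, wrap to smallest pos 41 -> NA
Op 7: route key 43: smallest pos >= 43 is 73 -> NB
Op 8: route key 31: smallest pos >= 31 is 41 -> NA
Op 9: add NC@9 -> ring=[9:NC,41:NA,73:NB]
Op 10: route key 39: smallest pos >= 39 is 41 -> NA
Op 11: route key 52: smallest pos >= 52 is 73 -> NB
Op 12: route key 33: smallest pos >= 33 is 41 -> NA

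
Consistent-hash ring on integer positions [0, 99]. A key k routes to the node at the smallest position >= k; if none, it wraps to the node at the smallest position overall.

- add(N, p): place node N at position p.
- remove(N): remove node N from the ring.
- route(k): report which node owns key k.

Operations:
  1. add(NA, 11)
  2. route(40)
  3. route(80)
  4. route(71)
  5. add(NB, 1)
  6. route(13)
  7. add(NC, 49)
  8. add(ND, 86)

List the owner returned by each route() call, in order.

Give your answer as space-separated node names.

Answer: NA NA NA NB

Derivation:
Op 1: add NA@11 -> ring=[11:NA]
Op 2: route key 40: none >= 40, wrap to smallest pos 11 -> NA
Op 3: route key 80: none >= 80, wrap to smallest pos 11 -> NA
Op 4: route key 71: none >= 71, wrap to smallest pos 11 -> NA
Op 5: add NB@1 -> ring=[1:NB,11:NA]
Op 6: route key 13: none >= 13, wrap to smallest pos 1 -> NB
Op 7: add NC@49 -> ring=[1:NB,11:NA,49:NC]
Op 8: add ND@86 -> ring=[1:NB,11:NA,49:NC,86:ND]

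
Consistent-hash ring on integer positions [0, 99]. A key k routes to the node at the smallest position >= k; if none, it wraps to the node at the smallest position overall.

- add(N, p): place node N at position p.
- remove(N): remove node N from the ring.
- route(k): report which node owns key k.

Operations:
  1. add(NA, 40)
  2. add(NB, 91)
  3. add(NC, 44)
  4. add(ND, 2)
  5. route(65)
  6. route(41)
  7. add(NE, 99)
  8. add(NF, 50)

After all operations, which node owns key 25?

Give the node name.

Op 1: add NA@40 -> ring=[40:NA]
Op 2: add NB@91 -> ring=[40:NA,91:NB]
Op 3: add NC@44 -> ring=[40:NA,44:NC,91:NB]
Op 4: add ND@2 -> ring=[2:ND,40:NA,44:NC,91:NB]
Op 5: route key 65: smallest pos >= 65 is 91 -> NB
Op 6: route key 41: smallest pos >= 41 is 44 -> NC
Op 7: add NE@99 -> ring=[2:ND,40:NA,44:NC,91:NB,99:NE]
Op 8: add NF@50 -> ring=[2:ND,40:NA,44:NC,50:NF,91:NB,99:NE]
Final route key 25: smallest pos >= 25 is 40 -> NA

Answer: NA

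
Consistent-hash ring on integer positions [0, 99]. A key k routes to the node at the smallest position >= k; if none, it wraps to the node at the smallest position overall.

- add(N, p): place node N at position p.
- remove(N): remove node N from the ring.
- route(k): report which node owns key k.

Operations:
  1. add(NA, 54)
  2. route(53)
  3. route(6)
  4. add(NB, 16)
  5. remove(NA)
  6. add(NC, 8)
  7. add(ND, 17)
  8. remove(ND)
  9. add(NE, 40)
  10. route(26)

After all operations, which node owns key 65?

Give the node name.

Op 1: add NA@54 -> ring=[54:NA]
Op 2: route key 53: smallest pos >= 53 is 54 -> NA
Op 3: route key 6: smallest pos >= 6 is 54 -> NA
Op 4: add NB@16 -> ring=[16:NB,54:NA]
Op 5: remove NA -> ring=[16:NB]
Op 6: add NC@8 -> ring=[8:NC,16:NB]
Op 7: add ND@17 -> ring=[8:NC,16:NB,17:ND]
Op 8: remove ND -> ring=[8:NC,16:NB]
Op 9: add NE@40 -> ring=[8:NC,16:NB,40:NE]
Op 10: route key 26: smallest pos >= 26 is 40 -> NE
Final route key 65: none >= 65, wrap to smallest pos 8 -> NC

Answer: NC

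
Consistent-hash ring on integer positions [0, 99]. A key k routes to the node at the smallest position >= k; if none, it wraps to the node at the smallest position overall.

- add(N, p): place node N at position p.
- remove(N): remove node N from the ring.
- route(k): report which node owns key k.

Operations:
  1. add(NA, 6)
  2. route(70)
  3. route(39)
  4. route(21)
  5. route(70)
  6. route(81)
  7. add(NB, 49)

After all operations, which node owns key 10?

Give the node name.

Answer: NB

Derivation:
Op 1: add NA@6 -> ring=[6:NA]
Op 2: route key 70: none >= 70, wrap to smallest pos 6 -> NA
Op 3: route key 39: none >= 39, wrap to smallest pos 6 -> NA
Op 4: route key 21: none >= 21, wrap to smallest pos 6 -> NA
Op 5: route key 70: none >= 70, wrap to smallest pos 6 -> NA
Op 6: route key 81: none >= 81, wrap to smallest pos 6 -> NA
Op 7: add NB@49 -> ring=[6:NA,49:NB]
Final route key 10: smallest pos >= 10 is 49 -> NB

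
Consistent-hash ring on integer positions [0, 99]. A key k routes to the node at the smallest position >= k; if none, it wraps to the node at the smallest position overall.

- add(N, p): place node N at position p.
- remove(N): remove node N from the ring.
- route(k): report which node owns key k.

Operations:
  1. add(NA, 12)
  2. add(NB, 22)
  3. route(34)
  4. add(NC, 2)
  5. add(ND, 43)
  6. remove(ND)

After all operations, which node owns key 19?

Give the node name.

Op 1: add NA@12 -> ring=[12:NA]
Op 2: add NB@22 -> ring=[12:NA,22:NB]
Op 3: route key 34: none >= 34, wrap to smallest pos 12 -> NA
Op 4: add NC@2 -> ring=[2:NC,12:NA,22:NB]
Op 5: add ND@43 -> ring=[2:NC,12:NA,22:NB,43:ND]
Op 6: remove ND -> ring=[2:NC,12:NA,22:NB]
Final route key 19: smallest pos >= 19 is 22 -> NB

Answer: NB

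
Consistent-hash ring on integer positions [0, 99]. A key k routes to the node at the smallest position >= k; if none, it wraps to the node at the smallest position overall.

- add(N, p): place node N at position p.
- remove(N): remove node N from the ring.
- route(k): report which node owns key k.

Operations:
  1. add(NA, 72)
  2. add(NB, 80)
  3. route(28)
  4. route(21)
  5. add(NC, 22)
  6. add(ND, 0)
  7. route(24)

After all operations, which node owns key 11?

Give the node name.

Op 1: add NA@72 -> ring=[72:NA]
Op 2: add NB@80 -> ring=[72:NA,80:NB]
Op 3: route key 28: smallest pos >= 28 is 72 -> NA
Op 4: route key 21: smallest pos >= 21 is 72 -> NA
Op 5: add NC@22 -> ring=[22:NC,72:NA,80:NB]
Op 6: add ND@0 -> ring=[0:ND,22:NC,72:NA,80:NB]
Op 7: route key 24: smallest pos >= 24 is 72 -> NA
Final route key 11: smallest pos >= 11 is 22 -> NC

Answer: NC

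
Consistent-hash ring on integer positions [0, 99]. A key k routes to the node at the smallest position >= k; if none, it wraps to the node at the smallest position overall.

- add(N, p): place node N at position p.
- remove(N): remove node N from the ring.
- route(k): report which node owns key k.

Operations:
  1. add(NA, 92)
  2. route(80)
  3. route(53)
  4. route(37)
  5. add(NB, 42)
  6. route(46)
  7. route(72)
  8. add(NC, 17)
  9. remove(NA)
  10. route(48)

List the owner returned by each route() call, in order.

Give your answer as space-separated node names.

Op 1: add NA@92 -> ring=[92:NA]
Op 2: route key 80: smallest pos >= 80 is 92 -> NA
Op 3: route key 53: smallest pos >= 53 is 92 -> NA
Op 4: route key 37: smallest pos >= 37 is 92 -> NA
Op 5: add NB@42 -> ring=[42:NB,92:NA]
Op 6: route key 46: smallest pos >= 46 is 92 -> NA
Op 7: route key 72: smallest pos >= 72 is 92 -> NA
Op 8: add NC@17 -> ring=[17:NC,42:NB,92:NA]
Op 9: remove NA -> ring=[17:NC,42:NB]
Op 10: route key 48: none >= 48, wrap to smallest pos 17 -> NC

Answer: NA NA NA NA NA NC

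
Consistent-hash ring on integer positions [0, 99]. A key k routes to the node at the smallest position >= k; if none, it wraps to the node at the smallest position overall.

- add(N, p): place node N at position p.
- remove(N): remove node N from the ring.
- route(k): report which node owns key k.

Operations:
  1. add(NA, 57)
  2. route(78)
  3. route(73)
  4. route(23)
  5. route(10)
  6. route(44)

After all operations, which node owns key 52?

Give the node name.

Answer: NA

Derivation:
Op 1: add NA@57 -> ring=[57:NA]
Op 2: route key 78: none >= 78, wrap to smallest pos 57 -> NA
Op 3: route key 73: none >= 73, wrap to smallest pos 57 -> NA
Op 4: route key 23: smallest pos >= 23 is 57 -> NA
Op 5: route key 10: smallest pos >= 10 is 57 -> NA
Op 6: route key 44: smallest pos >= 44 is 57 -> NA
Final route key 52: smallest pos >= 52 is 57 -> NA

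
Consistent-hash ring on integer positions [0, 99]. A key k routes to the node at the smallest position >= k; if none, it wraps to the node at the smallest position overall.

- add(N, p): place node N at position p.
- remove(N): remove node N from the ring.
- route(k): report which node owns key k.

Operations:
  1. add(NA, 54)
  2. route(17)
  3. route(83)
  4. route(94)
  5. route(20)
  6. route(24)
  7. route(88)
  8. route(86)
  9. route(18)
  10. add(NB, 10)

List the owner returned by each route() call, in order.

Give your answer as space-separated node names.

Answer: NA NA NA NA NA NA NA NA

Derivation:
Op 1: add NA@54 -> ring=[54:NA]
Op 2: route key 17: smallest pos >= 17 is 54 -> NA
Op 3: route key 83: none >= 83, wrap to smallest pos 54 -> NA
Op 4: route key 94: none >= 94, wrap to smallest pos 54 -> NA
Op 5: route key 20: smallest pos >= 20 is 54 -> NA
Op 6: route key 24: smallest pos >= 24 is 54 -> NA
Op 7: route key 88: none >= 88, wrap to smallest pos 54 -> NA
Op 8: route key 86: none >= 86, wrap to smallest pos 54 -> NA
Op 9: route key 18: smallest pos >= 18 is 54 -> NA
Op 10: add NB@10 -> ring=[10:NB,54:NA]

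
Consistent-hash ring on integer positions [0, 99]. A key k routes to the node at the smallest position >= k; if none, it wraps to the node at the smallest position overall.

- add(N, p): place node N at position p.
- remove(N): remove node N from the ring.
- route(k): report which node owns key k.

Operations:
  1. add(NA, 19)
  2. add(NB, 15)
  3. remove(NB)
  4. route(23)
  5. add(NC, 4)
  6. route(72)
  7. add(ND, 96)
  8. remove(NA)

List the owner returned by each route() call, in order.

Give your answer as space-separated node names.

Answer: NA NC

Derivation:
Op 1: add NA@19 -> ring=[19:NA]
Op 2: add NB@15 -> ring=[15:NB,19:NA]
Op 3: remove NB -> ring=[19:NA]
Op 4: route key 23: none >= 23, wrap to smallest pos 19 -> NA
Op 5: add NC@4 -> ring=[4:NC,19:NA]
Op 6: route key 72: none >= 72, wrap to smallest pos 4 -> NC
Op 7: add ND@96 -> ring=[4:NC,19:NA,96:ND]
Op 8: remove NA -> ring=[4:NC,96:ND]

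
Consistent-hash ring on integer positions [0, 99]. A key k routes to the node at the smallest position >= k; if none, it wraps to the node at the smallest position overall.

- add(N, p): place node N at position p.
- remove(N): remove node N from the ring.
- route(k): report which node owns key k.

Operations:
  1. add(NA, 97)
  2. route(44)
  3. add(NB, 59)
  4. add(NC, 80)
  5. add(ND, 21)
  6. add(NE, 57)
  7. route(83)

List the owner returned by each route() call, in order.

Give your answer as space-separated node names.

Answer: NA NA

Derivation:
Op 1: add NA@97 -> ring=[97:NA]
Op 2: route key 44: smallest pos >= 44 is 97 -> NA
Op 3: add NB@59 -> ring=[59:NB,97:NA]
Op 4: add NC@80 -> ring=[59:NB,80:NC,97:NA]
Op 5: add ND@21 -> ring=[21:ND,59:NB,80:NC,97:NA]
Op 6: add NE@57 -> ring=[21:ND,57:NE,59:NB,80:NC,97:NA]
Op 7: route key 83: smallest pos >= 83 is 97 -> NA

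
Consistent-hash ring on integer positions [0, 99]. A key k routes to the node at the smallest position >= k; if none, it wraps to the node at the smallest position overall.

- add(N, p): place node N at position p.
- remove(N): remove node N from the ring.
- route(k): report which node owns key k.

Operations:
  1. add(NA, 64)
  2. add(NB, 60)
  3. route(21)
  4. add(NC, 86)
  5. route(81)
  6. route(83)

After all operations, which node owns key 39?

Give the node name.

Answer: NB

Derivation:
Op 1: add NA@64 -> ring=[64:NA]
Op 2: add NB@60 -> ring=[60:NB,64:NA]
Op 3: route key 21: smallest pos >= 21 is 60 -> NB
Op 4: add NC@86 -> ring=[60:NB,64:NA,86:NC]
Op 5: route key 81: smallest pos >= 81 is 86 -> NC
Op 6: route key 83: smallest pos >= 83 is 86 -> NC
Final route key 39: smallest pos >= 39 is 60 -> NB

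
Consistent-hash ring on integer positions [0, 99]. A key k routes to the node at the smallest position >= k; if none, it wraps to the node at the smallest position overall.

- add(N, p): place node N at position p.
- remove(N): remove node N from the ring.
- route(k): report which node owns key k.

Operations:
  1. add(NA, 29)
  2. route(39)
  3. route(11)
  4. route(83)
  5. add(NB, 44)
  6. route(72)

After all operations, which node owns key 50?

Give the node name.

Answer: NA

Derivation:
Op 1: add NA@29 -> ring=[29:NA]
Op 2: route key 39: none >= 39, wrap to smallest pos 29 -> NA
Op 3: route key 11: smallest pos >= 11 is 29 -> NA
Op 4: route key 83: none >= 83, wrap to smallest pos 29 -> NA
Op 5: add NB@44 -> ring=[29:NA,44:NB]
Op 6: route key 72: none >= 72, wrap to smallest pos 29 -> NA
Final route key 50: none >= 50, wrap to smallest pos 29 -> NA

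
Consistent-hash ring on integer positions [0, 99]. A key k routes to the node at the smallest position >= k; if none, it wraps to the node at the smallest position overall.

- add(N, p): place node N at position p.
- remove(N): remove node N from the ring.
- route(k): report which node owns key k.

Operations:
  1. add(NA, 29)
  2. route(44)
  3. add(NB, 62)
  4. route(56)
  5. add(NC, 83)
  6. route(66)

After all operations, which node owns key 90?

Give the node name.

Answer: NA

Derivation:
Op 1: add NA@29 -> ring=[29:NA]
Op 2: route key 44: none >= 44, wrap to smallest pos 29 -> NA
Op 3: add NB@62 -> ring=[29:NA,62:NB]
Op 4: route key 56: smallest pos >= 56 is 62 -> NB
Op 5: add NC@83 -> ring=[29:NA,62:NB,83:NC]
Op 6: route key 66: smallest pos >= 66 is 83 -> NC
Final route key 90: none >= 90, wrap to smallest pos 29 -> NA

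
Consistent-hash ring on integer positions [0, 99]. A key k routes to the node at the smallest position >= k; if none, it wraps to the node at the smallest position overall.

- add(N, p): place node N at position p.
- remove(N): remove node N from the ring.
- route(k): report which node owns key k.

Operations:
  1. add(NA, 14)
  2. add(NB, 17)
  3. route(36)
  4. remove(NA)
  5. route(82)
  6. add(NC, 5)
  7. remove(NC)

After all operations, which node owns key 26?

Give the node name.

Op 1: add NA@14 -> ring=[14:NA]
Op 2: add NB@17 -> ring=[14:NA,17:NB]
Op 3: route key 36: none >= 36, wrap to smallest pos 14 -> NA
Op 4: remove NA -> ring=[17:NB]
Op 5: route key 82: none >= 82, wrap to smallest pos 17 -> NB
Op 6: add NC@5 -> ring=[5:NC,17:NB]
Op 7: remove NC -> ring=[17:NB]
Final route key 26: none >= 26, wrap to smallest pos 17 -> NB

Answer: NB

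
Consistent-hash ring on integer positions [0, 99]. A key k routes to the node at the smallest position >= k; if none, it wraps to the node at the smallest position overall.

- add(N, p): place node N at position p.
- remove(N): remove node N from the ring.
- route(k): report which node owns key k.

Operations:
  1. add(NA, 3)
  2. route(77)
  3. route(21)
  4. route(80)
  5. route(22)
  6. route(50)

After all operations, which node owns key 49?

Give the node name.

Answer: NA

Derivation:
Op 1: add NA@3 -> ring=[3:NA]
Op 2: route key 77: none >= 77, wrap to smallest pos 3 -> NA
Op 3: route key 21: none >= 21, wrap to smallest pos 3 -> NA
Op 4: route key 80: none >= 80, wrap to smallest pos 3 -> NA
Op 5: route key 22: none >= 22, wrap to smallest pos 3 -> NA
Op 6: route key 50: none >= 50, wrap to smallest pos 3 -> NA
Final route key 49: none >= 49, wrap to smallest pos 3 -> NA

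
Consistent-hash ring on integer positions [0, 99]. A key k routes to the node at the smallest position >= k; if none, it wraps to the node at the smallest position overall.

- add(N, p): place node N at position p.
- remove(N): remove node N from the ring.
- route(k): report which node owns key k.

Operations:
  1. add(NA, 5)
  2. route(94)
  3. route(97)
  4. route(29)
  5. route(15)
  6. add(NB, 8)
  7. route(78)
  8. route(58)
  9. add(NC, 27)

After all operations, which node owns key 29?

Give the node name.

Op 1: add NA@5 -> ring=[5:NA]
Op 2: route key 94: none >= 94, wrap to smallest pos 5 -> NA
Op 3: route key 97: none >= 97, wrap to smallest pos 5 -> NA
Op 4: route key 29: none >= 29, wrap to smallest pos 5 -> NA
Op 5: route key 15: none >= 15, wrap to smallest pos 5 -> NA
Op 6: add NB@8 -> ring=[5:NA,8:NB]
Op 7: route key 78: none >= 78, wrap to smallest pos 5 -> NA
Op 8: route key 58: none >= 58, wrap to smallest pos 5 -> NA
Op 9: add NC@27 -> ring=[5:NA,8:NB,27:NC]
Final route key 29: none >= 29, wrap to smallest pos 5 -> NA

Answer: NA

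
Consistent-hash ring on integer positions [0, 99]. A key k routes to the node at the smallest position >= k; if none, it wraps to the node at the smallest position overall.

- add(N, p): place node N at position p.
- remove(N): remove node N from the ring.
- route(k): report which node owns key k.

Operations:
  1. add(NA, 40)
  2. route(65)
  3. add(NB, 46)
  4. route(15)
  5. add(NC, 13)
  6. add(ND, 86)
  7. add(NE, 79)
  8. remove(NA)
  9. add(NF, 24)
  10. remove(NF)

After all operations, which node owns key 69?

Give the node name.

Answer: NE

Derivation:
Op 1: add NA@40 -> ring=[40:NA]
Op 2: route key 65: none >= 65, wrap to smallest pos 40 -> NA
Op 3: add NB@46 -> ring=[40:NA,46:NB]
Op 4: route key 15: smallest pos >= 15 is 40 -> NA
Op 5: add NC@13 -> ring=[13:NC,40:NA,46:NB]
Op 6: add ND@86 -> ring=[13:NC,40:NA,46:NB,86:ND]
Op 7: add NE@79 -> ring=[13:NC,40:NA,46:NB,79:NE,86:ND]
Op 8: remove NA -> ring=[13:NC,46:NB,79:NE,86:ND]
Op 9: add NF@24 -> ring=[13:NC,24:NF,46:NB,79:NE,86:ND]
Op 10: remove NF -> ring=[13:NC,46:NB,79:NE,86:ND]
Final route key 69: smallest pos >= 69 is 79 -> NE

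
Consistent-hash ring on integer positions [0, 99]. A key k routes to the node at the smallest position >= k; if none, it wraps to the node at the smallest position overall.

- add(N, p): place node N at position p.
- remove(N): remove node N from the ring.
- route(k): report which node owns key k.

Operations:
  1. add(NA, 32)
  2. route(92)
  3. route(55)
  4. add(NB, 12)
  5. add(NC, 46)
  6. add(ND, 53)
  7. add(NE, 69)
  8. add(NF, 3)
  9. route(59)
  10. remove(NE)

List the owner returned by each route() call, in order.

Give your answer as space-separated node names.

Op 1: add NA@32 -> ring=[32:NA]
Op 2: route key 92: none >= 92, wrap to smallest pos 32 -> NA
Op 3: route key 55: none >= 55, wrap to smallest pos 32 -> NA
Op 4: add NB@12 -> ring=[12:NB,32:NA]
Op 5: add NC@46 -> ring=[12:NB,32:NA,46:NC]
Op 6: add ND@53 -> ring=[12:NB,32:NA,46:NC,53:ND]
Op 7: add NE@69 -> ring=[12:NB,32:NA,46:NC,53:ND,69:NE]
Op 8: add NF@3 -> ring=[3:NF,12:NB,32:NA,46:NC,53:ND,69:NE]
Op 9: route key 59: smallest pos >= 59 is 69 -> NE
Op 10: remove NE -> ring=[3:NF,12:NB,32:NA,46:NC,53:ND]

Answer: NA NA NE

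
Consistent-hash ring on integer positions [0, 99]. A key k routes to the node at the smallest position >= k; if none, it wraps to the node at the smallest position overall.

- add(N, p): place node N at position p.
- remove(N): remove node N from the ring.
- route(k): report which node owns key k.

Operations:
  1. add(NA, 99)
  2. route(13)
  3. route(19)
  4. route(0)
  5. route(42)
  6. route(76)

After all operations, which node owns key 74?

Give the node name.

Answer: NA

Derivation:
Op 1: add NA@99 -> ring=[99:NA]
Op 2: route key 13: smallest pos >= 13 is 99 -> NA
Op 3: route key 19: smallest pos >= 19 is 99 -> NA
Op 4: route key 0: smallest pos >= 0 is 99 -> NA
Op 5: route key 42: smallest pos >= 42 is 99 -> NA
Op 6: route key 76: smallest pos >= 76 is 99 -> NA
Final route key 74: smallest pos >= 74 is 99 -> NA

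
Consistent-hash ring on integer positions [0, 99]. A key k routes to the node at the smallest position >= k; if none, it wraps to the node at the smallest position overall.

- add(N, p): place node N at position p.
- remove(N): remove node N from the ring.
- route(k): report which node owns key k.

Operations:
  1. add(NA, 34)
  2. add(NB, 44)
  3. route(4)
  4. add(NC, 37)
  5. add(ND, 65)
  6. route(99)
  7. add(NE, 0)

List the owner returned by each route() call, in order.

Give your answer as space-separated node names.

Answer: NA NA

Derivation:
Op 1: add NA@34 -> ring=[34:NA]
Op 2: add NB@44 -> ring=[34:NA,44:NB]
Op 3: route key 4: smallest pos >= 4 is 34 -> NA
Op 4: add NC@37 -> ring=[34:NA,37:NC,44:NB]
Op 5: add ND@65 -> ring=[34:NA,37:NC,44:NB,65:ND]
Op 6: route key 99: none >= 99, wrap to smallest pos 34 -> NA
Op 7: add NE@0 -> ring=[0:NE,34:NA,37:NC,44:NB,65:ND]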